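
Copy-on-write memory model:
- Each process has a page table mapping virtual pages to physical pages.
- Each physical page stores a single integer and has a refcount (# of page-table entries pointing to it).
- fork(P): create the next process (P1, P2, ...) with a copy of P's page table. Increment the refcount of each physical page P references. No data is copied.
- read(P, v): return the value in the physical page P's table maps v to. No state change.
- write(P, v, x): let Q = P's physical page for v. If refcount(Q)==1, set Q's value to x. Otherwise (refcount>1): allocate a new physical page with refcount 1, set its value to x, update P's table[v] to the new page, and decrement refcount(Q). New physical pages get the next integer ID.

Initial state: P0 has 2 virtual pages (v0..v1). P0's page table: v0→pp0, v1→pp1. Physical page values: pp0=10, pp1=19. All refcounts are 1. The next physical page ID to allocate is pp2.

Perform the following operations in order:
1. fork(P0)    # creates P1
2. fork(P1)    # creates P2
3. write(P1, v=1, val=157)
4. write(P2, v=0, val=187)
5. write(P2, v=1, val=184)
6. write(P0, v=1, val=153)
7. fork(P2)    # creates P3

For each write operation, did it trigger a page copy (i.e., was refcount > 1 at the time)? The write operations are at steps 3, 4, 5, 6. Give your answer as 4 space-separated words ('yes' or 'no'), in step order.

Op 1: fork(P0) -> P1. 2 ppages; refcounts: pp0:2 pp1:2
Op 2: fork(P1) -> P2. 2 ppages; refcounts: pp0:3 pp1:3
Op 3: write(P1, v1, 157). refcount(pp1)=3>1 -> COPY to pp2. 3 ppages; refcounts: pp0:3 pp1:2 pp2:1
Op 4: write(P2, v0, 187). refcount(pp0)=3>1 -> COPY to pp3. 4 ppages; refcounts: pp0:2 pp1:2 pp2:1 pp3:1
Op 5: write(P2, v1, 184). refcount(pp1)=2>1 -> COPY to pp4. 5 ppages; refcounts: pp0:2 pp1:1 pp2:1 pp3:1 pp4:1
Op 6: write(P0, v1, 153). refcount(pp1)=1 -> write in place. 5 ppages; refcounts: pp0:2 pp1:1 pp2:1 pp3:1 pp4:1
Op 7: fork(P2) -> P3. 5 ppages; refcounts: pp0:2 pp1:1 pp2:1 pp3:2 pp4:2

yes yes yes no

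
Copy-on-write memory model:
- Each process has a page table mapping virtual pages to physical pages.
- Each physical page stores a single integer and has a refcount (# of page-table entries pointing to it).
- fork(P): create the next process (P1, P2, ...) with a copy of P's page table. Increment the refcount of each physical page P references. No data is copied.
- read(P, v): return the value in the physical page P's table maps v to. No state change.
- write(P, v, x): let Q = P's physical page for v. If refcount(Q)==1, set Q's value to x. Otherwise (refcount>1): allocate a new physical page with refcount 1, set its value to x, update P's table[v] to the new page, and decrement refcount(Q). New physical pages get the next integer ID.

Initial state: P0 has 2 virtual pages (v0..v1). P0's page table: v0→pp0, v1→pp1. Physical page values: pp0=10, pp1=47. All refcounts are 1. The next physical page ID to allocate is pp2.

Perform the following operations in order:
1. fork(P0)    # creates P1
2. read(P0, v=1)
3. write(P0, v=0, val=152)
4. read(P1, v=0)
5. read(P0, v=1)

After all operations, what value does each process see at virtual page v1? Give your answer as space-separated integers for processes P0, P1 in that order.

Op 1: fork(P0) -> P1. 2 ppages; refcounts: pp0:2 pp1:2
Op 2: read(P0, v1) -> 47. No state change.
Op 3: write(P0, v0, 152). refcount(pp0)=2>1 -> COPY to pp2. 3 ppages; refcounts: pp0:1 pp1:2 pp2:1
Op 4: read(P1, v0) -> 10. No state change.
Op 5: read(P0, v1) -> 47. No state change.
P0: v1 -> pp1 = 47
P1: v1 -> pp1 = 47

Answer: 47 47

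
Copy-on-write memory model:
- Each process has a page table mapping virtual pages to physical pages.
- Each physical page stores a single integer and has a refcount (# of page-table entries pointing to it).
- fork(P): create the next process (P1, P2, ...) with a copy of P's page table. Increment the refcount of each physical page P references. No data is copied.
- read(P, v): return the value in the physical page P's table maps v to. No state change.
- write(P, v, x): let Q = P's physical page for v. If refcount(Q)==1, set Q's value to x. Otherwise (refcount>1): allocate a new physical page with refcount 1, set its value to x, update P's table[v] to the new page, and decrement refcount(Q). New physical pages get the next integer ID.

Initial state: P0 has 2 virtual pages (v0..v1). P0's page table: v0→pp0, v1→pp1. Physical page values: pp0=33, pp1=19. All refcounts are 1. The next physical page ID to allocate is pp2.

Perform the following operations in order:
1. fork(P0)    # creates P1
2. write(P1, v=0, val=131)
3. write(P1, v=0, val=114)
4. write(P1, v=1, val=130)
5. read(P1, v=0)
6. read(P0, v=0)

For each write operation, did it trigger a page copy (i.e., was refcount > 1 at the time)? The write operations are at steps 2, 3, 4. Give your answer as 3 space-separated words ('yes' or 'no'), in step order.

Op 1: fork(P0) -> P1. 2 ppages; refcounts: pp0:2 pp1:2
Op 2: write(P1, v0, 131). refcount(pp0)=2>1 -> COPY to pp2. 3 ppages; refcounts: pp0:1 pp1:2 pp2:1
Op 3: write(P1, v0, 114). refcount(pp2)=1 -> write in place. 3 ppages; refcounts: pp0:1 pp1:2 pp2:1
Op 4: write(P1, v1, 130). refcount(pp1)=2>1 -> COPY to pp3. 4 ppages; refcounts: pp0:1 pp1:1 pp2:1 pp3:1
Op 5: read(P1, v0) -> 114. No state change.
Op 6: read(P0, v0) -> 33. No state change.

yes no yes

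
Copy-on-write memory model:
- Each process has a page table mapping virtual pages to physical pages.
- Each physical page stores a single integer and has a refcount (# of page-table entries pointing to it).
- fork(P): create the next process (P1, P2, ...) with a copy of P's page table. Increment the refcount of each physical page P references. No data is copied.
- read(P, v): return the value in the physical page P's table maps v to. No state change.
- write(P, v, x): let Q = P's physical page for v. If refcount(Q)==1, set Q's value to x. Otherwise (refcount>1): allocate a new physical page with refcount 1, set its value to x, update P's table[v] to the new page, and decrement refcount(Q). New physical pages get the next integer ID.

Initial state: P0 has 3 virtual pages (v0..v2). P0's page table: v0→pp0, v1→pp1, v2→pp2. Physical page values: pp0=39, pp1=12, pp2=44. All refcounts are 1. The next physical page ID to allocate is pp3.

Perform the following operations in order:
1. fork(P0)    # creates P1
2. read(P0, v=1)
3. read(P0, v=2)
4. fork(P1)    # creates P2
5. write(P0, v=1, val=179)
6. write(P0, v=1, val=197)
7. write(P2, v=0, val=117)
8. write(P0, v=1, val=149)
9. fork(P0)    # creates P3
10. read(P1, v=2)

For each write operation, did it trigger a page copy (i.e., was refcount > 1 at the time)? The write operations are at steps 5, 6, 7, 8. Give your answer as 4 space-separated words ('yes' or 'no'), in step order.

Op 1: fork(P0) -> P1. 3 ppages; refcounts: pp0:2 pp1:2 pp2:2
Op 2: read(P0, v1) -> 12. No state change.
Op 3: read(P0, v2) -> 44. No state change.
Op 4: fork(P1) -> P2. 3 ppages; refcounts: pp0:3 pp1:3 pp2:3
Op 5: write(P0, v1, 179). refcount(pp1)=3>1 -> COPY to pp3. 4 ppages; refcounts: pp0:3 pp1:2 pp2:3 pp3:1
Op 6: write(P0, v1, 197). refcount(pp3)=1 -> write in place. 4 ppages; refcounts: pp0:3 pp1:2 pp2:3 pp3:1
Op 7: write(P2, v0, 117). refcount(pp0)=3>1 -> COPY to pp4. 5 ppages; refcounts: pp0:2 pp1:2 pp2:3 pp3:1 pp4:1
Op 8: write(P0, v1, 149). refcount(pp3)=1 -> write in place. 5 ppages; refcounts: pp0:2 pp1:2 pp2:3 pp3:1 pp4:1
Op 9: fork(P0) -> P3. 5 ppages; refcounts: pp0:3 pp1:2 pp2:4 pp3:2 pp4:1
Op 10: read(P1, v2) -> 44. No state change.

yes no yes no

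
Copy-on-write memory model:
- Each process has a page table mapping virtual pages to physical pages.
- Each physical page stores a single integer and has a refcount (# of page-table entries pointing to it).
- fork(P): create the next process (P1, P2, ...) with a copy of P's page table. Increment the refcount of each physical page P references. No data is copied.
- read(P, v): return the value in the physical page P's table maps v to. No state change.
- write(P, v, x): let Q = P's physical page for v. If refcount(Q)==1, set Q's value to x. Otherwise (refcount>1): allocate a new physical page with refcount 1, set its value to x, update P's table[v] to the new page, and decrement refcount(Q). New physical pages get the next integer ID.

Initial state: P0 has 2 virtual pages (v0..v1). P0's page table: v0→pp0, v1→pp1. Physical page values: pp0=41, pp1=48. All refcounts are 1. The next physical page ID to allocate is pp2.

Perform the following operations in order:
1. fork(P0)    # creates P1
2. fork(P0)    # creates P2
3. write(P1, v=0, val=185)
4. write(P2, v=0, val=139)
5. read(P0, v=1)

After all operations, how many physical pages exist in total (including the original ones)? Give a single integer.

Answer: 4

Derivation:
Op 1: fork(P0) -> P1. 2 ppages; refcounts: pp0:2 pp1:2
Op 2: fork(P0) -> P2. 2 ppages; refcounts: pp0:3 pp1:3
Op 3: write(P1, v0, 185). refcount(pp0)=3>1 -> COPY to pp2. 3 ppages; refcounts: pp0:2 pp1:3 pp2:1
Op 4: write(P2, v0, 139). refcount(pp0)=2>1 -> COPY to pp3. 4 ppages; refcounts: pp0:1 pp1:3 pp2:1 pp3:1
Op 5: read(P0, v1) -> 48. No state change.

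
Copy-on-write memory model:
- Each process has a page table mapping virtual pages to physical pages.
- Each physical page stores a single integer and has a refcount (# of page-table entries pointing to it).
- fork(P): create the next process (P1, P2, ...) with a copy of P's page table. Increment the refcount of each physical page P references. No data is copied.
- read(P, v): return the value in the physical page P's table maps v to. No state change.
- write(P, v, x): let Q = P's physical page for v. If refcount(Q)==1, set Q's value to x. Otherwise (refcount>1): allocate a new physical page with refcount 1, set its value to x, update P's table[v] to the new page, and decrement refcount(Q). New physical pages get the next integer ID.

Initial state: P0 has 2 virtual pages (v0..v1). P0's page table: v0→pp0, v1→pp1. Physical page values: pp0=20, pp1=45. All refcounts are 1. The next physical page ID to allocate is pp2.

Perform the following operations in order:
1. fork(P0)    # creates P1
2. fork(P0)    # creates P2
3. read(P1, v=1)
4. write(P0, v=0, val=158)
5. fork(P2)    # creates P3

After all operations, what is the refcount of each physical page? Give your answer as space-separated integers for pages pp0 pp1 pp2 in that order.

Answer: 3 4 1

Derivation:
Op 1: fork(P0) -> P1. 2 ppages; refcounts: pp0:2 pp1:2
Op 2: fork(P0) -> P2. 2 ppages; refcounts: pp0:3 pp1:3
Op 3: read(P1, v1) -> 45. No state change.
Op 4: write(P0, v0, 158). refcount(pp0)=3>1 -> COPY to pp2. 3 ppages; refcounts: pp0:2 pp1:3 pp2:1
Op 5: fork(P2) -> P3. 3 ppages; refcounts: pp0:3 pp1:4 pp2:1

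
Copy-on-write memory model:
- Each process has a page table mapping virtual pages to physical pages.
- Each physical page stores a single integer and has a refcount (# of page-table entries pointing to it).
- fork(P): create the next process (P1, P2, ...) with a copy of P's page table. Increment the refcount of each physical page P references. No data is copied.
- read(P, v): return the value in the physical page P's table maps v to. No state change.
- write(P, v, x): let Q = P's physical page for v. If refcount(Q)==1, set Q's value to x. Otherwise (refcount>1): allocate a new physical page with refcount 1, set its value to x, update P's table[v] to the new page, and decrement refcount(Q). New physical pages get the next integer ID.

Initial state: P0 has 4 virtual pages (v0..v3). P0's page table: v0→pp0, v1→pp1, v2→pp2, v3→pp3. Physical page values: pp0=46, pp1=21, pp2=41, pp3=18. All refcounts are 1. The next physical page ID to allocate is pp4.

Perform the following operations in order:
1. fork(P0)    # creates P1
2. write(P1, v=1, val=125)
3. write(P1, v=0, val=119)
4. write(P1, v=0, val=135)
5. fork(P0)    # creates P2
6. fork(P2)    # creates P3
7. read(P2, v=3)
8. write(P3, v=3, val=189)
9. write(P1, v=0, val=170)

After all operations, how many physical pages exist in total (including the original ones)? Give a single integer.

Op 1: fork(P0) -> P1. 4 ppages; refcounts: pp0:2 pp1:2 pp2:2 pp3:2
Op 2: write(P1, v1, 125). refcount(pp1)=2>1 -> COPY to pp4. 5 ppages; refcounts: pp0:2 pp1:1 pp2:2 pp3:2 pp4:1
Op 3: write(P1, v0, 119). refcount(pp0)=2>1 -> COPY to pp5. 6 ppages; refcounts: pp0:1 pp1:1 pp2:2 pp3:2 pp4:1 pp5:1
Op 4: write(P1, v0, 135). refcount(pp5)=1 -> write in place. 6 ppages; refcounts: pp0:1 pp1:1 pp2:2 pp3:2 pp4:1 pp5:1
Op 5: fork(P0) -> P2. 6 ppages; refcounts: pp0:2 pp1:2 pp2:3 pp3:3 pp4:1 pp5:1
Op 6: fork(P2) -> P3. 6 ppages; refcounts: pp0:3 pp1:3 pp2:4 pp3:4 pp4:1 pp5:1
Op 7: read(P2, v3) -> 18. No state change.
Op 8: write(P3, v3, 189). refcount(pp3)=4>1 -> COPY to pp6. 7 ppages; refcounts: pp0:3 pp1:3 pp2:4 pp3:3 pp4:1 pp5:1 pp6:1
Op 9: write(P1, v0, 170). refcount(pp5)=1 -> write in place. 7 ppages; refcounts: pp0:3 pp1:3 pp2:4 pp3:3 pp4:1 pp5:1 pp6:1

Answer: 7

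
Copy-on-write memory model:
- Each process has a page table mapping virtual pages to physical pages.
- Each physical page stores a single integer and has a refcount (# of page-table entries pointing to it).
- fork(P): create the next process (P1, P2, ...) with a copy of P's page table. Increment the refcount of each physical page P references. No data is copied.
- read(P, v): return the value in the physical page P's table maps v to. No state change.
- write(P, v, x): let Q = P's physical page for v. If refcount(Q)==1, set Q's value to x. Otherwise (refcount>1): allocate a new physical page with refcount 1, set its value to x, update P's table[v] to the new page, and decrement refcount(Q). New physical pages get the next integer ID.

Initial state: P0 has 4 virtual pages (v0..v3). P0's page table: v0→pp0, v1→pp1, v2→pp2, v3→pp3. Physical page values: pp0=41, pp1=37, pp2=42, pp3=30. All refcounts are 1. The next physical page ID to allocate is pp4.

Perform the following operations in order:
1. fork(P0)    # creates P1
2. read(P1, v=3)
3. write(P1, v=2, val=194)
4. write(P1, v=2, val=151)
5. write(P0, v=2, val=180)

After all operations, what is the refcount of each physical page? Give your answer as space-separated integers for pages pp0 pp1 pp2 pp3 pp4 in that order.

Op 1: fork(P0) -> P1. 4 ppages; refcounts: pp0:2 pp1:2 pp2:2 pp3:2
Op 2: read(P1, v3) -> 30. No state change.
Op 3: write(P1, v2, 194). refcount(pp2)=2>1 -> COPY to pp4. 5 ppages; refcounts: pp0:2 pp1:2 pp2:1 pp3:2 pp4:1
Op 4: write(P1, v2, 151). refcount(pp4)=1 -> write in place. 5 ppages; refcounts: pp0:2 pp1:2 pp2:1 pp3:2 pp4:1
Op 5: write(P0, v2, 180). refcount(pp2)=1 -> write in place. 5 ppages; refcounts: pp0:2 pp1:2 pp2:1 pp3:2 pp4:1

Answer: 2 2 1 2 1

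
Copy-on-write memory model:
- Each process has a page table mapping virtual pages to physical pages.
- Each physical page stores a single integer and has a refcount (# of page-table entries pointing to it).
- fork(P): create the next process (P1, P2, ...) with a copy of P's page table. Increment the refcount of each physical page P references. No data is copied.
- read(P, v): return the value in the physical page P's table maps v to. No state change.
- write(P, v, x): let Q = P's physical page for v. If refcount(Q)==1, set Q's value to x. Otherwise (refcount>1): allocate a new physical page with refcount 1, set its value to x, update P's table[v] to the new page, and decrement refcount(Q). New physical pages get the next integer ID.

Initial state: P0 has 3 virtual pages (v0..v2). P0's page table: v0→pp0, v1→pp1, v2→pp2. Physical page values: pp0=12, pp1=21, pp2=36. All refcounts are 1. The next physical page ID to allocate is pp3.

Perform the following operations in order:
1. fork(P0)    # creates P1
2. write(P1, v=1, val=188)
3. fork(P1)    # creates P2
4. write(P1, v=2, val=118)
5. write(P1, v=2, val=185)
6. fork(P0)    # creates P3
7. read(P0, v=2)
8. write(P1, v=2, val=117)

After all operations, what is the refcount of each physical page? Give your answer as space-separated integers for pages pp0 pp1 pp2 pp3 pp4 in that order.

Answer: 4 2 3 2 1

Derivation:
Op 1: fork(P0) -> P1. 3 ppages; refcounts: pp0:2 pp1:2 pp2:2
Op 2: write(P1, v1, 188). refcount(pp1)=2>1 -> COPY to pp3. 4 ppages; refcounts: pp0:2 pp1:1 pp2:2 pp3:1
Op 3: fork(P1) -> P2. 4 ppages; refcounts: pp0:3 pp1:1 pp2:3 pp3:2
Op 4: write(P1, v2, 118). refcount(pp2)=3>1 -> COPY to pp4. 5 ppages; refcounts: pp0:3 pp1:1 pp2:2 pp3:2 pp4:1
Op 5: write(P1, v2, 185). refcount(pp4)=1 -> write in place. 5 ppages; refcounts: pp0:3 pp1:1 pp2:2 pp3:2 pp4:1
Op 6: fork(P0) -> P3. 5 ppages; refcounts: pp0:4 pp1:2 pp2:3 pp3:2 pp4:1
Op 7: read(P0, v2) -> 36. No state change.
Op 8: write(P1, v2, 117). refcount(pp4)=1 -> write in place. 5 ppages; refcounts: pp0:4 pp1:2 pp2:3 pp3:2 pp4:1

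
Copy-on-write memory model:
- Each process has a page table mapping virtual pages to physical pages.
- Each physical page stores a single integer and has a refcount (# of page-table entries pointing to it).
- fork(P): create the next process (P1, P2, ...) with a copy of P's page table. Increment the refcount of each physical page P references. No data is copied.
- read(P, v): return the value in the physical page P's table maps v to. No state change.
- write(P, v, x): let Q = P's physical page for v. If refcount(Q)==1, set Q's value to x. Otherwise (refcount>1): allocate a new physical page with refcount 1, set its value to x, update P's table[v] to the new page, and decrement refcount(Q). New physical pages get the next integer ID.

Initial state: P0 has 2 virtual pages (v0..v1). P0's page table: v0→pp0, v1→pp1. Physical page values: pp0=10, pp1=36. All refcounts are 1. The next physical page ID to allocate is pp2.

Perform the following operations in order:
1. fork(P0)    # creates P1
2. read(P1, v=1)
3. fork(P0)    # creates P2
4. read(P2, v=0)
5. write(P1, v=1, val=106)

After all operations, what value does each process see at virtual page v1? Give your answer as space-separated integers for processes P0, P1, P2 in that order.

Answer: 36 106 36

Derivation:
Op 1: fork(P0) -> P1. 2 ppages; refcounts: pp0:2 pp1:2
Op 2: read(P1, v1) -> 36. No state change.
Op 3: fork(P0) -> P2. 2 ppages; refcounts: pp0:3 pp1:3
Op 4: read(P2, v0) -> 10. No state change.
Op 5: write(P1, v1, 106). refcount(pp1)=3>1 -> COPY to pp2. 3 ppages; refcounts: pp0:3 pp1:2 pp2:1
P0: v1 -> pp1 = 36
P1: v1 -> pp2 = 106
P2: v1 -> pp1 = 36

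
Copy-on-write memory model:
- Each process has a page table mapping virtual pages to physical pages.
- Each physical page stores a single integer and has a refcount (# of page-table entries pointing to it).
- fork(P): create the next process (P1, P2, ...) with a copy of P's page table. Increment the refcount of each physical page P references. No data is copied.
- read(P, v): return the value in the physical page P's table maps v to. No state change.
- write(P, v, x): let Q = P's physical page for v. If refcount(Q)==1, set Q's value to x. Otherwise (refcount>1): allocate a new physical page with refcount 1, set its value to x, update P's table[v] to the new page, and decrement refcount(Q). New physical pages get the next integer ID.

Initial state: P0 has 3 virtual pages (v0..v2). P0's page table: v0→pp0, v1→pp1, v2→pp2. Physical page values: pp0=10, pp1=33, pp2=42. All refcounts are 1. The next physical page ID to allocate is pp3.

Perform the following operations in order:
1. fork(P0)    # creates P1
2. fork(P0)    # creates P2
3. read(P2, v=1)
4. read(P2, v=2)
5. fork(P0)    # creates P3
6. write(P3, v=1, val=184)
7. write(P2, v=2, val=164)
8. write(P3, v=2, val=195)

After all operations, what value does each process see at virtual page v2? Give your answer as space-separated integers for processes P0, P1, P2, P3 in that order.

Op 1: fork(P0) -> P1. 3 ppages; refcounts: pp0:2 pp1:2 pp2:2
Op 2: fork(P0) -> P2. 3 ppages; refcounts: pp0:3 pp1:3 pp2:3
Op 3: read(P2, v1) -> 33. No state change.
Op 4: read(P2, v2) -> 42. No state change.
Op 5: fork(P0) -> P3. 3 ppages; refcounts: pp0:4 pp1:4 pp2:4
Op 6: write(P3, v1, 184). refcount(pp1)=4>1 -> COPY to pp3. 4 ppages; refcounts: pp0:4 pp1:3 pp2:4 pp3:1
Op 7: write(P2, v2, 164). refcount(pp2)=4>1 -> COPY to pp4. 5 ppages; refcounts: pp0:4 pp1:3 pp2:3 pp3:1 pp4:1
Op 8: write(P3, v2, 195). refcount(pp2)=3>1 -> COPY to pp5. 6 ppages; refcounts: pp0:4 pp1:3 pp2:2 pp3:1 pp4:1 pp5:1
P0: v2 -> pp2 = 42
P1: v2 -> pp2 = 42
P2: v2 -> pp4 = 164
P3: v2 -> pp5 = 195

Answer: 42 42 164 195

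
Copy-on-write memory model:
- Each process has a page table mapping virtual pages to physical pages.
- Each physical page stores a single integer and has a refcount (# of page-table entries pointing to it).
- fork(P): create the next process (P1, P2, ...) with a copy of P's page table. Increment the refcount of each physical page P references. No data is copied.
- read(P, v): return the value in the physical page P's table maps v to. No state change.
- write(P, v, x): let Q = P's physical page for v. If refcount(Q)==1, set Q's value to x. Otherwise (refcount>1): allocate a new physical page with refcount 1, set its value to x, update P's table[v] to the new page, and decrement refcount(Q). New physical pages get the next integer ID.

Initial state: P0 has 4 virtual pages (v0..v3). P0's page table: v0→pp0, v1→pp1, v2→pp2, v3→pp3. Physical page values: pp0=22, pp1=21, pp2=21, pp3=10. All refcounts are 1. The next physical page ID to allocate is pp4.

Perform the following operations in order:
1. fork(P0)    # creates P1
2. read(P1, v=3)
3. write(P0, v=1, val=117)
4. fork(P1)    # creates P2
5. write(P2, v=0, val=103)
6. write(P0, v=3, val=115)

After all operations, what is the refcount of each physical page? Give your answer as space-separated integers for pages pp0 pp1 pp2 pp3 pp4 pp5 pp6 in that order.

Op 1: fork(P0) -> P1. 4 ppages; refcounts: pp0:2 pp1:2 pp2:2 pp3:2
Op 2: read(P1, v3) -> 10. No state change.
Op 3: write(P0, v1, 117). refcount(pp1)=2>1 -> COPY to pp4. 5 ppages; refcounts: pp0:2 pp1:1 pp2:2 pp3:2 pp4:1
Op 4: fork(P1) -> P2. 5 ppages; refcounts: pp0:3 pp1:2 pp2:3 pp3:3 pp4:1
Op 5: write(P2, v0, 103). refcount(pp0)=3>1 -> COPY to pp5. 6 ppages; refcounts: pp0:2 pp1:2 pp2:3 pp3:3 pp4:1 pp5:1
Op 6: write(P0, v3, 115). refcount(pp3)=3>1 -> COPY to pp6. 7 ppages; refcounts: pp0:2 pp1:2 pp2:3 pp3:2 pp4:1 pp5:1 pp6:1

Answer: 2 2 3 2 1 1 1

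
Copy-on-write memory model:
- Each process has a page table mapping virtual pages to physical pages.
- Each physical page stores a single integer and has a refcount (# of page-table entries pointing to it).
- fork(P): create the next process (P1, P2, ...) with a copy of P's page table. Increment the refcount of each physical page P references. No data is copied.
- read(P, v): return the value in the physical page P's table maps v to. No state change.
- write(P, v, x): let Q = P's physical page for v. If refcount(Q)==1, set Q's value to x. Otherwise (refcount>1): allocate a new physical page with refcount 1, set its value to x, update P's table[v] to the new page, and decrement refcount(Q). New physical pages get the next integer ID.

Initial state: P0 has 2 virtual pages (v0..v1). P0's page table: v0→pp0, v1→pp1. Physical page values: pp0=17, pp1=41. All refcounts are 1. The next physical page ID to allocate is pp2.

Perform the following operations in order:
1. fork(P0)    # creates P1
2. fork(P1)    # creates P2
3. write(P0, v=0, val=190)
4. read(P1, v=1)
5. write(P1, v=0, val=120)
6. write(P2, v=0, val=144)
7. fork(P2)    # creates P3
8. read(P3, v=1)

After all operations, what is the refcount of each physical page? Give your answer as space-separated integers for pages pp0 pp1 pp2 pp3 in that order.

Op 1: fork(P0) -> P1. 2 ppages; refcounts: pp0:2 pp1:2
Op 2: fork(P1) -> P2. 2 ppages; refcounts: pp0:3 pp1:3
Op 3: write(P0, v0, 190). refcount(pp0)=3>1 -> COPY to pp2. 3 ppages; refcounts: pp0:2 pp1:3 pp2:1
Op 4: read(P1, v1) -> 41. No state change.
Op 5: write(P1, v0, 120). refcount(pp0)=2>1 -> COPY to pp3. 4 ppages; refcounts: pp0:1 pp1:3 pp2:1 pp3:1
Op 6: write(P2, v0, 144). refcount(pp0)=1 -> write in place. 4 ppages; refcounts: pp0:1 pp1:3 pp2:1 pp3:1
Op 7: fork(P2) -> P3. 4 ppages; refcounts: pp0:2 pp1:4 pp2:1 pp3:1
Op 8: read(P3, v1) -> 41. No state change.

Answer: 2 4 1 1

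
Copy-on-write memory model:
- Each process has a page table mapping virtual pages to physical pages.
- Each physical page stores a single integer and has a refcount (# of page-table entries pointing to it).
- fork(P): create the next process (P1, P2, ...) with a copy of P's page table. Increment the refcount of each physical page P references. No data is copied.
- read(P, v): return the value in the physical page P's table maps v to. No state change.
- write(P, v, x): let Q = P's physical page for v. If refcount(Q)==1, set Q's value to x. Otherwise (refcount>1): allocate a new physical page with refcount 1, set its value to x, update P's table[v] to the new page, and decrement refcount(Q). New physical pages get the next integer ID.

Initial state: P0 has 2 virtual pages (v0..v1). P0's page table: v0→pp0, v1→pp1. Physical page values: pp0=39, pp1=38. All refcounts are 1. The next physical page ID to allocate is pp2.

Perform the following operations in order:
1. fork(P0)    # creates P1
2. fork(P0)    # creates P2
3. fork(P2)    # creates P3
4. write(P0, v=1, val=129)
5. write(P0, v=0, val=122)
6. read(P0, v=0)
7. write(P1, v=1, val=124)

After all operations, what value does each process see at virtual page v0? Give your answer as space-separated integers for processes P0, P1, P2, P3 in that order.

Answer: 122 39 39 39

Derivation:
Op 1: fork(P0) -> P1. 2 ppages; refcounts: pp0:2 pp1:2
Op 2: fork(P0) -> P2. 2 ppages; refcounts: pp0:3 pp1:3
Op 3: fork(P2) -> P3. 2 ppages; refcounts: pp0:4 pp1:4
Op 4: write(P0, v1, 129). refcount(pp1)=4>1 -> COPY to pp2. 3 ppages; refcounts: pp0:4 pp1:3 pp2:1
Op 5: write(P0, v0, 122). refcount(pp0)=4>1 -> COPY to pp3. 4 ppages; refcounts: pp0:3 pp1:3 pp2:1 pp3:1
Op 6: read(P0, v0) -> 122. No state change.
Op 7: write(P1, v1, 124). refcount(pp1)=3>1 -> COPY to pp4. 5 ppages; refcounts: pp0:3 pp1:2 pp2:1 pp3:1 pp4:1
P0: v0 -> pp3 = 122
P1: v0 -> pp0 = 39
P2: v0 -> pp0 = 39
P3: v0 -> pp0 = 39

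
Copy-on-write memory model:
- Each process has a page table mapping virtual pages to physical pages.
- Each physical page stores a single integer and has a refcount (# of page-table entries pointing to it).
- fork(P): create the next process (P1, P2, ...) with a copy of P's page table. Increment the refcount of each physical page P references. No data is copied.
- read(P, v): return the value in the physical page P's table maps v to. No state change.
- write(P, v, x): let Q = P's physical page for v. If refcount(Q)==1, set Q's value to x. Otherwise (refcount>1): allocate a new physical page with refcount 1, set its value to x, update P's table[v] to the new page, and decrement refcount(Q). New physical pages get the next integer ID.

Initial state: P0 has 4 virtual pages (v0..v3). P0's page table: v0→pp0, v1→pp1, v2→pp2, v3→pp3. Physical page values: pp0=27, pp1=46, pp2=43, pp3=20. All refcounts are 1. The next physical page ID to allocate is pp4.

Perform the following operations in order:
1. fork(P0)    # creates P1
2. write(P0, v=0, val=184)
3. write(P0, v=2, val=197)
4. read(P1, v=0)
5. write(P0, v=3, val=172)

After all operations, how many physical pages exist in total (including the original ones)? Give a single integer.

Op 1: fork(P0) -> P1. 4 ppages; refcounts: pp0:2 pp1:2 pp2:2 pp3:2
Op 2: write(P0, v0, 184). refcount(pp0)=2>1 -> COPY to pp4. 5 ppages; refcounts: pp0:1 pp1:2 pp2:2 pp3:2 pp4:1
Op 3: write(P0, v2, 197). refcount(pp2)=2>1 -> COPY to pp5. 6 ppages; refcounts: pp0:1 pp1:2 pp2:1 pp3:2 pp4:1 pp5:1
Op 4: read(P1, v0) -> 27. No state change.
Op 5: write(P0, v3, 172). refcount(pp3)=2>1 -> COPY to pp6. 7 ppages; refcounts: pp0:1 pp1:2 pp2:1 pp3:1 pp4:1 pp5:1 pp6:1

Answer: 7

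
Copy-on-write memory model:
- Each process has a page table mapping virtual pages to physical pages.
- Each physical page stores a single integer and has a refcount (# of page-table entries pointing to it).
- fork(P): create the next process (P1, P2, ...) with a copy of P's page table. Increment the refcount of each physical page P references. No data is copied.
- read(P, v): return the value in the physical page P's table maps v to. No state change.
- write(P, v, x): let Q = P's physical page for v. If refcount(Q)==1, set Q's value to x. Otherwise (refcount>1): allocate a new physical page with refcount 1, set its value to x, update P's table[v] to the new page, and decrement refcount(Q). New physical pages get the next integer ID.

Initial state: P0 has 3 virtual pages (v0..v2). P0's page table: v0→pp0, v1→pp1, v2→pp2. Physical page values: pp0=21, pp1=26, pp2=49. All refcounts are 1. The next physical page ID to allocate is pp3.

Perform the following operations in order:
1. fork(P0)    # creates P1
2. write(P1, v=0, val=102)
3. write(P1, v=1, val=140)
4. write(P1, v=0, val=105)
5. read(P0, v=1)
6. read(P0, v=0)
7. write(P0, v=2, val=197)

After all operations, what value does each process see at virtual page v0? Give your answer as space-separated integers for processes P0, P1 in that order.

Answer: 21 105

Derivation:
Op 1: fork(P0) -> P1. 3 ppages; refcounts: pp0:2 pp1:2 pp2:2
Op 2: write(P1, v0, 102). refcount(pp0)=2>1 -> COPY to pp3. 4 ppages; refcounts: pp0:1 pp1:2 pp2:2 pp3:1
Op 3: write(P1, v1, 140). refcount(pp1)=2>1 -> COPY to pp4. 5 ppages; refcounts: pp0:1 pp1:1 pp2:2 pp3:1 pp4:1
Op 4: write(P1, v0, 105). refcount(pp3)=1 -> write in place. 5 ppages; refcounts: pp0:1 pp1:1 pp2:2 pp3:1 pp4:1
Op 5: read(P0, v1) -> 26. No state change.
Op 6: read(P0, v0) -> 21. No state change.
Op 7: write(P0, v2, 197). refcount(pp2)=2>1 -> COPY to pp5. 6 ppages; refcounts: pp0:1 pp1:1 pp2:1 pp3:1 pp4:1 pp5:1
P0: v0 -> pp0 = 21
P1: v0 -> pp3 = 105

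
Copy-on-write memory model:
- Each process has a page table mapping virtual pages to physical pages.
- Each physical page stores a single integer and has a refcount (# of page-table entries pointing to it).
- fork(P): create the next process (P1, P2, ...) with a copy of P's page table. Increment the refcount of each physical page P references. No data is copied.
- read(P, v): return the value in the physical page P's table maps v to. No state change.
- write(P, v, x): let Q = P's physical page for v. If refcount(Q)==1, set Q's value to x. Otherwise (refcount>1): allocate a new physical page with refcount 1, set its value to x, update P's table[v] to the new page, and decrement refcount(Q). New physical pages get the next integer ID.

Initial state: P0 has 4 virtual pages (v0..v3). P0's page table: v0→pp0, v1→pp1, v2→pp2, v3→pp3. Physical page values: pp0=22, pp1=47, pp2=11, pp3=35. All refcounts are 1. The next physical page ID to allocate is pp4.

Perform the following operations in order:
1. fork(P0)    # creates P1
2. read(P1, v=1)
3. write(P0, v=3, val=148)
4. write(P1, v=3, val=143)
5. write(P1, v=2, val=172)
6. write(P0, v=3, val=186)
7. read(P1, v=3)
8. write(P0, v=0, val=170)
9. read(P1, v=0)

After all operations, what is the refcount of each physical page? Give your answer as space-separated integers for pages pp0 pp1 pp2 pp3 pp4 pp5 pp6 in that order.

Op 1: fork(P0) -> P1. 4 ppages; refcounts: pp0:2 pp1:2 pp2:2 pp3:2
Op 2: read(P1, v1) -> 47. No state change.
Op 3: write(P0, v3, 148). refcount(pp3)=2>1 -> COPY to pp4. 5 ppages; refcounts: pp0:2 pp1:2 pp2:2 pp3:1 pp4:1
Op 4: write(P1, v3, 143). refcount(pp3)=1 -> write in place. 5 ppages; refcounts: pp0:2 pp1:2 pp2:2 pp3:1 pp4:1
Op 5: write(P1, v2, 172). refcount(pp2)=2>1 -> COPY to pp5. 6 ppages; refcounts: pp0:2 pp1:2 pp2:1 pp3:1 pp4:1 pp5:1
Op 6: write(P0, v3, 186). refcount(pp4)=1 -> write in place. 6 ppages; refcounts: pp0:2 pp1:2 pp2:1 pp3:1 pp4:1 pp5:1
Op 7: read(P1, v3) -> 143. No state change.
Op 8: write(P0, v0, 170). refcount(pp0)=2>1 -> COPY to pp6. 7 ppages; refcounts: pp0:1 pp1:2 pp2:1 pp3:1 pp4:1 pp5:1 pp6:1
Op 9: read(P1, v0) -> 22. No state change.

Answer: 1 2 1 1 1 1 1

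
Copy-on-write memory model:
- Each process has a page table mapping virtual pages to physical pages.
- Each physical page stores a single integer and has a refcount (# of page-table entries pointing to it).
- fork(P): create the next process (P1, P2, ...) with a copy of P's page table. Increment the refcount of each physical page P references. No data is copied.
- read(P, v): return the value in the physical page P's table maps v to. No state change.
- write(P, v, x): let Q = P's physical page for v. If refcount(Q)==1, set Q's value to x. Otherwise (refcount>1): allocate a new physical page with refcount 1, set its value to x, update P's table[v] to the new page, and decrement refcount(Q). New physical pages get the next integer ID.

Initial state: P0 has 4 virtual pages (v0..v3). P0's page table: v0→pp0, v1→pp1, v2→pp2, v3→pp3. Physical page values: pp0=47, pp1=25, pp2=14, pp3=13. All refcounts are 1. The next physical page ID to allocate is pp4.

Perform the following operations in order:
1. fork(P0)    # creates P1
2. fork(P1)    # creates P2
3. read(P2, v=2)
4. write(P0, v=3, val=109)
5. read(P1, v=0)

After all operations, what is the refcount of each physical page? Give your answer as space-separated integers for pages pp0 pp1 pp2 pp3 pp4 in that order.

Op 1: fork(P0) -> P1. 4 ppages; refcounts: pp0:2 pp1:2 pp2:2 pp3:2
Op 2: fork(P1) -> P2. 4 ppages; refcounts: pp0:3 pp1:3 pp2:3 pp3:3
Op 3: read(P2, v2) -> 14. No state change.
Op 4: write(P0, v3, 109). refcount(pp3)=3>1 -> COPY to pp4. 5 ppages; refcounts: pp0:3 pp1:3 pp2:3 pp3:2 pp4:1
Op 5: read(P1, v0) -> 47. No state change.

Answer: 3 3 3 2 1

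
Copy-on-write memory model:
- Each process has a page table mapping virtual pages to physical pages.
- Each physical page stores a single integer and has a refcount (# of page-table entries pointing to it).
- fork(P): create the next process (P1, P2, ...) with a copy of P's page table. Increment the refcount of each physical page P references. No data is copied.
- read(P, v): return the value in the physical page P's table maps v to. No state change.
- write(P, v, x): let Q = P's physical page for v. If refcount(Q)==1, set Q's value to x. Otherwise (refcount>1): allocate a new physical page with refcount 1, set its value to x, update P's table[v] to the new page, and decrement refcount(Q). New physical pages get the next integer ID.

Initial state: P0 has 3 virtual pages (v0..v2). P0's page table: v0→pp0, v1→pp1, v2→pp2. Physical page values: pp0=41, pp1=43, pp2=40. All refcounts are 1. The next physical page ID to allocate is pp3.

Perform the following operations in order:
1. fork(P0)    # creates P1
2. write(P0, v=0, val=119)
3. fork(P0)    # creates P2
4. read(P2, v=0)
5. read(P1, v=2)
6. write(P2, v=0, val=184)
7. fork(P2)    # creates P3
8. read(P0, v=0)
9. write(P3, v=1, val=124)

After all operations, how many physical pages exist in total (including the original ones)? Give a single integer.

Answer: 6

Derivation:
Op 1: fork(P0) -> P1. 3 ppages; refcounts: pp0:2 pp1:2 pp2:2
Op 2: write(P0, v0, 119). refcount(pp0)=2>1 -> COPY to pp3. 4 ppages; refcounts: pp0:1 pp1:2 pp2:2 pp3:1
Op 3: fork(P0) -> P2. 4 ppages; refcounts: pp0:1 pp1:3 pp2:3 pp3:2
Op 4: read(P2, v0) -> 119. No state change.
Op 5: read(P1, v2) -> 40. No state change.
Op 6: write(P2, v0, 184). refcount(pp3)=2>1 -> COPY to pp4. 5 ppages; refcounts: pp0:1 pp1:3 pp2:3 pp3:1 pp4:1
Op 7: fork(P2) -> P3. 5 ppages; refcounts: pp0:1 pp1:4 pp2:4 pp3:1 pp4:2
Op 8: read(P0, v0) -> 119. No state change.
Op 9: write(P3, v1, 124). refcount(pp1)=4>1 -> COPY to pp5. 6 ppages; refcounts: pp0:1 pp1:3 pp2:4 pp3:1 pp4:2 pp5:1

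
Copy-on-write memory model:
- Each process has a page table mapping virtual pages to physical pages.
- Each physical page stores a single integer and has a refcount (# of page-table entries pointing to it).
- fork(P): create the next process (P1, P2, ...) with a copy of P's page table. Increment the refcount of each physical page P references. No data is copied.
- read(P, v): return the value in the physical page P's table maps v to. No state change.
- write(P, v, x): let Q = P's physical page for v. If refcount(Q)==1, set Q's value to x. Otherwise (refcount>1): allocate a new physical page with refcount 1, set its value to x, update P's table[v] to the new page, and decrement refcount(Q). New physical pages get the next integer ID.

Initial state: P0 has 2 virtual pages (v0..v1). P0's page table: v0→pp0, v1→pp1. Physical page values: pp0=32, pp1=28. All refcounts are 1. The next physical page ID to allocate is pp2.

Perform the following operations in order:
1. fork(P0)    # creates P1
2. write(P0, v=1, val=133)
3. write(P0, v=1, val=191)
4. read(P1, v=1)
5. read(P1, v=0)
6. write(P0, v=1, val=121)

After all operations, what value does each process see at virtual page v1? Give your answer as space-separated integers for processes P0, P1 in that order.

Op 1: fork(P0) -> P1. 2 ppages; refcounts: pp0:2 pp1:2
Op 2: write(P0, v1, 133). refcount(pp1)=2>1 -> COPY to pp2. 3 ppages; refcounts: pp0:2 pp1:1 pp2:1
Op 3: write(P0, v1, 191). refcount(pp2)=1 -> write in place. 3 ppages; refcounts: pp0:2 pp1:1 pp2:1
Op 4: read(P1, v1) -> 28. No state change.
Op 5: read(P1, v0) -> 32. No state change.
Op 6: write(P0, v1, 121). refcount(pp2)=1 -> write in place. 3 ppages; refcounts: pp0:2 pp1:1 pp2:1
P0: v1 -> pp2 = 121
P1: v1 -> pp1 = 28

Answer: 121 28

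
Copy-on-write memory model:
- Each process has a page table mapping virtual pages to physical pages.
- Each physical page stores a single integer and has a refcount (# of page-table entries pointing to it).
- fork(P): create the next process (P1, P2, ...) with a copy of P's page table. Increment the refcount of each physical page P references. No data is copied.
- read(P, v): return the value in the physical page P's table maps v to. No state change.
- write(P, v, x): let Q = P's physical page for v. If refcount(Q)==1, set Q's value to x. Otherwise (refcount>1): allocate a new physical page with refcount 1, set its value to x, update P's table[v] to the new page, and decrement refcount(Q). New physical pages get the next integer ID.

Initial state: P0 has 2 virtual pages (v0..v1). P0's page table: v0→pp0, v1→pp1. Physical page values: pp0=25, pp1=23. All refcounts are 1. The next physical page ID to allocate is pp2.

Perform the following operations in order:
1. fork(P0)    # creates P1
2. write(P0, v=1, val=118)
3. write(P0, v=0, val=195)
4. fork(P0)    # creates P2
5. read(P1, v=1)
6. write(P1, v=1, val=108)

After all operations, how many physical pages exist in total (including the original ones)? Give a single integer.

Answer: 4

Derivation:
Op 1: fork(P0) -> P1. 2 ppages; refcounts: pp0:2 pp1:2
Op 2: write(P0, v1, 118). refcount(pp1)=2>1 -> COPY to pp2. 3 ppages; refcounts: pp0:2 pp1:1 pp2:1
Op 3: write(P0, v0, 195). refcount(pp0)=2>1 -> COPY to pp3. 4 ppages; refcounts: pp0:1 pp1:1 pp2:1 pp3:1
Op 4: fork(P0) -> P2. 4 ppages; refcounts: pp0:1 pp1:1 pp2:2 pp3:2
Op 5: read(P1, v1) -> 23. No state change.
Op 6: write(P1, v1, 108). refcount(pp1)=1 -> write in place. 4 ppages; refcounts: pp0:1 pp1:1 pp2:2 pp3:2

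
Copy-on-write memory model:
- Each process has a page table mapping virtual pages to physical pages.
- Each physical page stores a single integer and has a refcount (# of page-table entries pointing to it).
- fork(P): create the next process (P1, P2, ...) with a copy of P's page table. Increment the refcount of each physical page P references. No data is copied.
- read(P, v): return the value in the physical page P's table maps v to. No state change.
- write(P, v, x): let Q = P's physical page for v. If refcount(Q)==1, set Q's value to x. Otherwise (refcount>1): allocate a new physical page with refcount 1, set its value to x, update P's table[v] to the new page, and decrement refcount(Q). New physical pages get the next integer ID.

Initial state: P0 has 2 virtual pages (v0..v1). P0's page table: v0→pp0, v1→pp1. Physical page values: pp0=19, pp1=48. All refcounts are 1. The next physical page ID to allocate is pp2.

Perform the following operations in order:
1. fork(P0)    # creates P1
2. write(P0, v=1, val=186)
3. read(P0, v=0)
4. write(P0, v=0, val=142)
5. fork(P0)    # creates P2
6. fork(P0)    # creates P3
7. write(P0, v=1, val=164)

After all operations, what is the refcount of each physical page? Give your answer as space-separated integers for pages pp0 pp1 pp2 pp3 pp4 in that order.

Answer: 1 1 2 3 1

Derivation:
Op 1: fork(P0) -> P1. 2 ppages; refcounts: pp0:2 pp1:2
Op 2: write(P0, v1, 186). refcount(pp1)=2>1 -> COPY to pp2. 3 ppages; refcounts: pp0:2 pp1:1 pp2:1
Op 3: read(P0, v0) -> 19. No state change.
Op 4: write(P0, v0, 142). refcount(pp0)=2>1 -> COPY to pp3. 4 ppages; refcounts: pp0:1 pp1:1 pp2:1 pp3:1
Op 5: fork(P0) -> P2. 4 ppages; refcounts: pp0:1 pp1:1 pp2:2 pp3:2
Op 6: fork(P0) -> P3. 4 ppages; refcounts: pp0:1 pp1:1 pp2:3 pp3:3
Op 7: write(P0, v1, 164). refcount(pp2)=3>1 -> COPY to pp4. 5 ppages; refcounts: pp0:1 pp1:1 pp2:2 pp3:3 pp4:1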